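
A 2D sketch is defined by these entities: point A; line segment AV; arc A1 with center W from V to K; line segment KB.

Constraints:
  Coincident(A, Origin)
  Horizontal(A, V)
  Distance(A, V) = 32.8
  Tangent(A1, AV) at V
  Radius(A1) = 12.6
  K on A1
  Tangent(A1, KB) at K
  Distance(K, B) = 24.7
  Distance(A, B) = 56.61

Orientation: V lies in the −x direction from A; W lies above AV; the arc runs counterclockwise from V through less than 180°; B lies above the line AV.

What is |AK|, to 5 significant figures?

31.943

A is at the origin; AV is horizontal with |AV| = 32.8 and V on the −x side, so V = (-32.800, 0.0000). A1 meets AV tangentially, so WV is at right angles to AV, so W = V + (0, 12.6) = (-32.800, 12.600). Since WK ⟂ KB (tangency), |WB| = √(12.6² + 24.7²) = 27.728 regardless of where K sits on A1. So B lies on both circle(A, 56.61) and circle(W, 27.728); the above-AV intersection is B = (-40.928, 39.110). K is the foot of the tangent from B: K = (-23.747, 21.364).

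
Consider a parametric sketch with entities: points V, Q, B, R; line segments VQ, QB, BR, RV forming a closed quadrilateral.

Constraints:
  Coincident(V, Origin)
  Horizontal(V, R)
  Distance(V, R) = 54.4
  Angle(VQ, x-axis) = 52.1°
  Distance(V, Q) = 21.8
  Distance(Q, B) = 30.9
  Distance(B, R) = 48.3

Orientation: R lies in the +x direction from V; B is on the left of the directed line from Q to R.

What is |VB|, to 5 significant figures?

52.687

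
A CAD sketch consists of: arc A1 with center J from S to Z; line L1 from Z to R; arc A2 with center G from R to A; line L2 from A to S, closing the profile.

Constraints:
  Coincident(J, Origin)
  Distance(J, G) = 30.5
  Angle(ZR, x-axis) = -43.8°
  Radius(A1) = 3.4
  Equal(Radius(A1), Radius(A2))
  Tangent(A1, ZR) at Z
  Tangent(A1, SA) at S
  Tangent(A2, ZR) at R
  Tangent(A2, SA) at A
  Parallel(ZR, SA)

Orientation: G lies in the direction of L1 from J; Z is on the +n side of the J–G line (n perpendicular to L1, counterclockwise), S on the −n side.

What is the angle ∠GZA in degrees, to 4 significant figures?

6.208°

The slot axis is L1's direction at -43.8°, so u = (cos -43.8°, sin -43.8°) = (0.7218, -0.6921) and n = (−sin -43.8°, cos -43.8°) = (0.6921, 0.7218). J is at the origin and G lies 30.5 along u from J, so G = 30.5·u = (22.01, -21.11). Tangency of A1 to both parallel lines with radius 3.4 puts Z and S at J ± 3.4·n: Z = (2.353, 2.454), S = (-2.353, -2.454). Equal radii place R and A the same way about G: R = G + 3.4·n = (24.37, -18.66), A = G − 3.4·n = (19.66, -23.56). Then cos ∠GZA = ZG·ZA / (|ZG||ZA|), giving 6.208°.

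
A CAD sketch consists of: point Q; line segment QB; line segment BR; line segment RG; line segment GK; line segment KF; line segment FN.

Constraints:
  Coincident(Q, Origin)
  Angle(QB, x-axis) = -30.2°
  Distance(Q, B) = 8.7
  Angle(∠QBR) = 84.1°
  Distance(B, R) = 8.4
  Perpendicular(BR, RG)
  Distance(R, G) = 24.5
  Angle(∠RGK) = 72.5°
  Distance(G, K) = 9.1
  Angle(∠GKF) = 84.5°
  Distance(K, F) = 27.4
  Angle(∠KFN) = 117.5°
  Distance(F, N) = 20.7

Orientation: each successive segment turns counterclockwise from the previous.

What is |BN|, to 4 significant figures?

31.48

Q is at the origin; QB runs at -30.2° with length 8.7, so B = (7.519, -4.376). ∠QBR = 84.1° gives BR at 65.70° from the x-axis; with |BR| = 8.4, R = (10.98, 3.280). BR is perpendicular to RG, so RG runs at 155.7°; with |RG| = 24.5, G = (-11.35, 13.36). ∠RGK = 72.5° gives GK at -96.80° from the x-axis; with |GK| = 9.1, K = (-12.43, 4.326). ∠GKF = 84.5° gives KF at -1.300° from the x-axis; with |KF| = 27.4, F = (14.96, 3.704). ∠KFN = 117.5° gives FN at 61.20° from the x-axis; with |FN| = 20.7, N = (24.93, 21.84). Then |BN| = |N − B| = 31.48.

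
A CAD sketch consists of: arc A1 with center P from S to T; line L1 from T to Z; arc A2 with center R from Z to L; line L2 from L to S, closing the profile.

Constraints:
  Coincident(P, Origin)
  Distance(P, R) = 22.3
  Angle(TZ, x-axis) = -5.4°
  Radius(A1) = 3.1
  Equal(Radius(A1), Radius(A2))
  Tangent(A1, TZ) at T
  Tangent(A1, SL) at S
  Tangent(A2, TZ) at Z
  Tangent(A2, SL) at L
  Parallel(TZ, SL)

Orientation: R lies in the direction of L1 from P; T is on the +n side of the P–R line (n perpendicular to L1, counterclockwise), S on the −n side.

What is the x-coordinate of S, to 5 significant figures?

-0.29174

The slot axis is L1's direction at -5.4°, so u = (cos -5.4°, sin -5.4°) = (0.99556, -0.094108) and n = (−sin -5.4°, cos -5.4°) = (0.094108, 0.99556). P is at the origin and R lies 22.3 along u from P, so R = 22.3·u = (22.201, -2.0986). Tangency of A1 to both parallel lines with radius 3.1 puts T and S at P ± 3.1·n: T = (0.29174, 3.0862), S = (-0.29174, -3.0862). So S.x = -0.29174.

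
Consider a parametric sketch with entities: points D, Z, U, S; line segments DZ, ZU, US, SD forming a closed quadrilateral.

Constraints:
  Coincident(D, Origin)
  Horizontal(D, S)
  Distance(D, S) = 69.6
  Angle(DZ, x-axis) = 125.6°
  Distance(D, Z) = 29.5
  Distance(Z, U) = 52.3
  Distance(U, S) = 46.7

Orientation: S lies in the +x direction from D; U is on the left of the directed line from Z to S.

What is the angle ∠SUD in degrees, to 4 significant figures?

96.64°

D is at the origin; DS is horizontal with |DS| = 69.6 and S in +x, so S = (69.6, 0). DZ runs at 125.6° with |DZ| = 29.5, so Z = (-17.17, 23.99). U is determined by |ZU| = 52.3 and |US| = 46.7 together: it lies at the intersection of circle(Z, 52.3) and circle(S, 46.7). With |ZS| = 90.03, the foot of the radical line on ZS is 48.09 from Z and the perpendicular offset is √(52.3² − 48.09²) = 20.55. Taking the left-of-ZS solution: U = (34.66, 30.98).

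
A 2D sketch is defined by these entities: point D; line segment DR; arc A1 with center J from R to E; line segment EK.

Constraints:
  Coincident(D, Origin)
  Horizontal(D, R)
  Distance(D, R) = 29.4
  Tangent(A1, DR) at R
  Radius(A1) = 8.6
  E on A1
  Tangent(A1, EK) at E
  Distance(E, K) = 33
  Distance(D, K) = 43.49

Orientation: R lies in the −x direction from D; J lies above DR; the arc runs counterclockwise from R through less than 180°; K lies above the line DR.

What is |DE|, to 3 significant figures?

22.2

Checks: |JE| = 8.600 ✓; ∠(JE, EK) = 90.00° ✓; |EK| = 33.00 ✓; |DK| = 43.49 ✓.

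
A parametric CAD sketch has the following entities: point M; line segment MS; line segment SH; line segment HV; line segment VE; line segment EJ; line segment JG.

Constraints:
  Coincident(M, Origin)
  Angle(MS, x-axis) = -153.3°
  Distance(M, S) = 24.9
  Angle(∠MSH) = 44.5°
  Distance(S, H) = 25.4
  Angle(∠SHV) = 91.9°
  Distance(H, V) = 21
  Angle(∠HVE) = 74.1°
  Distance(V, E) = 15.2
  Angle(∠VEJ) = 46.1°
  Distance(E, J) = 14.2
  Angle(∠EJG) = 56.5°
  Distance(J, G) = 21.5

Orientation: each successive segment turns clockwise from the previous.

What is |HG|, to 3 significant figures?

31.4

M is at the origin; MS runs at -153.3° with length 24.9, so S = (-22.2, -11.2). ∠MSH = 44.5° gives SH at 71.2° from the x-axis; with |SH| = 25.4, H = (-14.1, 12.9). ∠SHV = 91.9° gives HV at -16.9° from the x-axis; with |HV| = 21.0, V = (6.03, 6.75). ∠HVE = 74.1° gives VE at -123° from the x-axis; with |VE| = 15.2, E = (-2.20, -6.02). ∠VEJ = 46.1° gives EJ at 103° from the x-axis; with |EJ| = 14.2, J = (-5.47, 7.79). ∠EJG = 56.5° gives JG at -20.2° from the x-axis; with |JG| = 21.5, G = (14.7, 0.371). Then |HG| = |G − H| = 31.4.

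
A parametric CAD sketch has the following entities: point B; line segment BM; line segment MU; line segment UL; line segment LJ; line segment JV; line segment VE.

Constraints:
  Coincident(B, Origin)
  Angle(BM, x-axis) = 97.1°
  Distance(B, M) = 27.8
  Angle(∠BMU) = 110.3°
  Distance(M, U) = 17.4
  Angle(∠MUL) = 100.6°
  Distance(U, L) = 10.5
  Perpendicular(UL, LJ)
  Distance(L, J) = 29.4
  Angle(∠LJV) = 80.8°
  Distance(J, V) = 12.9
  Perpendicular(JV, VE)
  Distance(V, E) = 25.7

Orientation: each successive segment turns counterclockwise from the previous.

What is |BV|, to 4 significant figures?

23.24

B is at the origin; BM runs at 97.1° with length 27.8, so M = (-3.436, 27.59). ∠BMU = 110.3° gives MU at 166.8° from the x-axis; with |MU| = 17.4, U = (-20.38, 31.56). ∠MUL = 100.6° gives UL at -113.8° from the x-axis; with |UL| = 10.5, L = (-24.61, 21.95). UL ⟂ LJ, so LJ runs at -23.80°; with |LJ| = 29.4, J = (2.286, 10.09). ∠LJV = 80.8° gives JV at 75.40° from the x-axis; with |JV| = 12.9, V = (5.538, 22.57). Then |BV| = |V − B| = 23.24.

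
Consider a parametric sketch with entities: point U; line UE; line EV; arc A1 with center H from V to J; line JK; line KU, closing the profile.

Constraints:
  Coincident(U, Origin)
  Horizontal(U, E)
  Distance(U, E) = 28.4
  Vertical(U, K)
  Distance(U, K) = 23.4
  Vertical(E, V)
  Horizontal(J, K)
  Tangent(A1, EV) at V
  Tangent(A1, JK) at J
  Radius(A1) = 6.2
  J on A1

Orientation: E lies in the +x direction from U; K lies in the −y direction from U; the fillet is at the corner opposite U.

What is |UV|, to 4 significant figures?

33.20

U is at the origin; UE is horizontal with |UE| = 28.4 and E on the +x side, so E = (28.40, 0.000). U and K share the same x with |UK| = 23.4 and K on the −y side, so K = (0.000, -23.40). The virtual corner opposite U is at (28.40, -23.40). The tangent condition forces HV to be normal to EV and A1 meets JK tangentially, so HJ is at right angles to JK, with radius 6.2, so the center H sits 6.2 in from both sides at H = (22.20, -17.20). That places the tangent points at V = (28.40, -17.20) on EV and J = (22.20, -23.40) on JK. Then |UV| = |V − U| = 33.20.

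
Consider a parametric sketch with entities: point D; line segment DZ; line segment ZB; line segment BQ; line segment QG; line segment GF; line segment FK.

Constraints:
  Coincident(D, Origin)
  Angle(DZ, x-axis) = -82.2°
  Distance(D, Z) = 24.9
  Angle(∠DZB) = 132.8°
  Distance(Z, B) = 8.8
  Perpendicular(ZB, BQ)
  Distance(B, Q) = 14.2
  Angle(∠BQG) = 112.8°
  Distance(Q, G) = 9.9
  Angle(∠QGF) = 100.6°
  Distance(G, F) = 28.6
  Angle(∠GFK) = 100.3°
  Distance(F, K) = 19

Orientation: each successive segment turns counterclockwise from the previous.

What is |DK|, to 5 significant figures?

39.991

D is at the origin; DZ runs at -82.2° with length 24.9, so Z = (3.3793, -24.670). ∠DZB = 132.8° gives ZB at -35.000° from the x-axis; with |ZB| = 8.8, B = (10.588, -29.717). ZB is perpendicular to BQ, so BQ runs at 55.000°; with |BQ| = 14.2, Q = (18.733, -18.085). ∠BQG = 112.8° gives QG at 122.20° from the x-axis; with |QG| = 9.9, G = (13.457, -9.7078). ∠QGF = 100.6° gives GF at -158.40° from the x-axis; with |GF| = 28.6, F = (-13.134, -20.236). ∠GFK = 100.3° gives FK at -78.700° from the x-axis; with |FK| = 19.0, K = (-9.4115, -38.868). Then |DK| = |K − D| = 39.991.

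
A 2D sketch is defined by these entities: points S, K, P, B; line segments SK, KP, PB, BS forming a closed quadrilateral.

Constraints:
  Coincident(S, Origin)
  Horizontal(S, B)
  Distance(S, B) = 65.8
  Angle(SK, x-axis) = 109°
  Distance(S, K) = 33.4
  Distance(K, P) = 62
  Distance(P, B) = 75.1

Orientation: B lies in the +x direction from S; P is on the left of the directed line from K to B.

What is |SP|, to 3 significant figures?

79.4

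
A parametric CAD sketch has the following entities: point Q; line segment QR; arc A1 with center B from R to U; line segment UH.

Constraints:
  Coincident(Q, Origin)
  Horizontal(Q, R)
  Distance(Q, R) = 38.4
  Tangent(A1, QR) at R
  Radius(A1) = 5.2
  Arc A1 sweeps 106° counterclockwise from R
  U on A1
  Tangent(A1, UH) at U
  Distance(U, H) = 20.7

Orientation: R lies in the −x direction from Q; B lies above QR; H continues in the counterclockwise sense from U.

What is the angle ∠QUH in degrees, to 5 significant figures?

117.23°

On A1, R sits at bearing -90° from B; a 106° counterclockwise sweep puts U at bearing 16°, so U = B + 5.2·(cos 16°, sin 16°) = (-33.401, 6.6333). Since A1 is tangent to UH there, BU ⟂ UH, so UH runs along (−sin 16°, cos 16°); with |UH| = 20.7, H = (-39.107, 26.531). Then cos ∠QUH = UQ·UH / (|UQ||UH|), giving 117.23°.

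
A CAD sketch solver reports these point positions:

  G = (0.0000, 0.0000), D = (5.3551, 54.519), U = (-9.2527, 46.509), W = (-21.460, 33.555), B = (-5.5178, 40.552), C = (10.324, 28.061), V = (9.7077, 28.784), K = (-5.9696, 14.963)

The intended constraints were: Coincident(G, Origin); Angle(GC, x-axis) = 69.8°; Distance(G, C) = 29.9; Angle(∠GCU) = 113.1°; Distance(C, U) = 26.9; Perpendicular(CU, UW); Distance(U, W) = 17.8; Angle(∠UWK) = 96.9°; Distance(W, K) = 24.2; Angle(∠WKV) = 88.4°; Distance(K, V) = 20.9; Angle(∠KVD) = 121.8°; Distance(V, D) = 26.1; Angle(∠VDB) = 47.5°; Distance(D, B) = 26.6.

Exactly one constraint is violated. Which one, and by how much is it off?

Distance(D, B) = 26.6 — off by 8.90.

G = (0.00, 0.00) ✓; GC at 69.80° ✓; |GC| = 29.90 ✓; ∠GCU = 113.1° ✓; |CU| = 26.90 ✓; ∠(CU, UW) = 90.00° ✓; |UW| = 17.80 ✓; ∠UWK = 96.90° ✓; |WK| = 24.20 ✓; ∠WKV = 88.40° ✓; |KV| = 20.90 ✓; ∠KVD = 121.8° ✓; |VD| = 26.10 ✓; ∠VDB = 47.50° ✓; |DB| = 17.70 ✗.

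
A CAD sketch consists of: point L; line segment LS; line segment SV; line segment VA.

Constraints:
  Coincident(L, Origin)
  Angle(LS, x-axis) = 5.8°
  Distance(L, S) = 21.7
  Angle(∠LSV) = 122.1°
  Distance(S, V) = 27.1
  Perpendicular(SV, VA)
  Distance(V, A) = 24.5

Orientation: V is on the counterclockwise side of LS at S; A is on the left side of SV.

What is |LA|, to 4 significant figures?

39.11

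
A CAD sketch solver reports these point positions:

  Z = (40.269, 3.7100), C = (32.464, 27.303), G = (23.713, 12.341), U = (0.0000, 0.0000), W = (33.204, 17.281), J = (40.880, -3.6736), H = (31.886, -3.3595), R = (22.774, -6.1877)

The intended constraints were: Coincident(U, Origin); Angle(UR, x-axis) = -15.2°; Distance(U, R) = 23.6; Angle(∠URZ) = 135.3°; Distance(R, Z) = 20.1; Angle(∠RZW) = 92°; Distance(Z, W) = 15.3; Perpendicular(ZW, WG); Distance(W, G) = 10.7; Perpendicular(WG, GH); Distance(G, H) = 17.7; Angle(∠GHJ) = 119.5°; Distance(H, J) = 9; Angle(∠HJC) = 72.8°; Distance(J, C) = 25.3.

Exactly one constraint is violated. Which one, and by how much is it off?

Distance(J, C) = 25.3 — off by 6.80.

U = (0.00, 0.00) ✓; UR at -15.20° ✓; |UR| = 23.60 ✓; ∠URZ = 135.3° ✓; |RZ| = 20.10 ✓; ∠RZW = 92.00° ✓; |ZW| = 15.30 ✓; ∠(ZW, WG) = 90.00° ✓; |WG| = 10.70 ✓; ∠(WG, GH) = 90.00° ✓; |GH| = 17.70 ✓; ∠GHJ = 119.5° ✓; |HJ| = 8.999 ✓; ∠HJC = 72.80° ✓; |JC| = 32.10 ✗.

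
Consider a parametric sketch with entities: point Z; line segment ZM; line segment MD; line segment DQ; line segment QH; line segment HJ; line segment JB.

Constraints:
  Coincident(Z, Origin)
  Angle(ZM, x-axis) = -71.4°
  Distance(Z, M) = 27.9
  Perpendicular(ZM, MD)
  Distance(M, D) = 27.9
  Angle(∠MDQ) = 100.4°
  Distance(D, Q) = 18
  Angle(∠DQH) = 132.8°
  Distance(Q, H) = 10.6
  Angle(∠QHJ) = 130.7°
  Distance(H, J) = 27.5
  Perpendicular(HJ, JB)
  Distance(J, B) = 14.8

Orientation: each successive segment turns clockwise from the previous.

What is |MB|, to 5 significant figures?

13.787

∠QHJ = 130.7° gives HJ at 22.500° from the x-axis; with |HJ| = 27.5, J = (2.4471, 0.99495). The perpendicularity gives JB at right angles to HJ, so JB runs at -67.500°; with |JB| = 14.8, B = (8.1108, -12.678). Then |MB| = |B − M| = 13.787.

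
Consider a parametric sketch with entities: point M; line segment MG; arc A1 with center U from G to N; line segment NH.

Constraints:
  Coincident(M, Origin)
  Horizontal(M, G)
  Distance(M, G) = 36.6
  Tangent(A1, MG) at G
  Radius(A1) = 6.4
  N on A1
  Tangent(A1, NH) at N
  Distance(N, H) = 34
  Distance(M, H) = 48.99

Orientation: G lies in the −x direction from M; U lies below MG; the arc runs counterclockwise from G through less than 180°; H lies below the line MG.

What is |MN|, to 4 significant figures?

43.38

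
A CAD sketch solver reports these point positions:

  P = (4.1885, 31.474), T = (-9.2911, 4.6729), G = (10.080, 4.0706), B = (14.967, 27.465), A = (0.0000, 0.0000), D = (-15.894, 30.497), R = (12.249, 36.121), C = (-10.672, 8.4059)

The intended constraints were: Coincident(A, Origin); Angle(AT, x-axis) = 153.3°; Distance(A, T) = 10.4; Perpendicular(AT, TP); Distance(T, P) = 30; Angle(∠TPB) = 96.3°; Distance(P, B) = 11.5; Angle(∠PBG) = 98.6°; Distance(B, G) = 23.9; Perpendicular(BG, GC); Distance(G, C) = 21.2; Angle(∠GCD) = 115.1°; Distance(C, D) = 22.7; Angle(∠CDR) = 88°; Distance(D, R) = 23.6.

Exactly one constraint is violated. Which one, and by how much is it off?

Distance(D, R) = 23.6 — off by 5.10.

A = (0.00, 0.00) ✓; AT at 153.3° ✓; |AT| = 10.40 ✓; ∠(AT, TP) = 90.00° ✓; |TP| = 30.00 ✓; ∠TPB = 96.30° ✓; |PB| = 11.50 ✓; ∠PBG = 98.60° ✓; |BG| = 23.90 ✓; ∠(BG, GC) = 90.00° ✓; |GC| = 21.20 ✓; ∠GCD = 115.1° ✓; |CD| = 22.70 ✓; ∠CDR = 88.00° ✓; |DR| = 28.70 ✗.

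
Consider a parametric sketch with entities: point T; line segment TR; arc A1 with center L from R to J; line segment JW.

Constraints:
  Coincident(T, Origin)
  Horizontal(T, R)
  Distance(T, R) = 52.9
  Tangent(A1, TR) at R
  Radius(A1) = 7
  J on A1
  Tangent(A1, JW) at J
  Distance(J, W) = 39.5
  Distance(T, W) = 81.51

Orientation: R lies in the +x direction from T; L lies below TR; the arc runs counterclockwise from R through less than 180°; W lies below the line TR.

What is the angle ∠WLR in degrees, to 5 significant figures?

156.81°

Checks: |LJ| = 7.000 ✓; ∠(LJ, JW) = 90.00° ✓; |JW| = 39.50 ✓; |TW| = 81.51 ✓.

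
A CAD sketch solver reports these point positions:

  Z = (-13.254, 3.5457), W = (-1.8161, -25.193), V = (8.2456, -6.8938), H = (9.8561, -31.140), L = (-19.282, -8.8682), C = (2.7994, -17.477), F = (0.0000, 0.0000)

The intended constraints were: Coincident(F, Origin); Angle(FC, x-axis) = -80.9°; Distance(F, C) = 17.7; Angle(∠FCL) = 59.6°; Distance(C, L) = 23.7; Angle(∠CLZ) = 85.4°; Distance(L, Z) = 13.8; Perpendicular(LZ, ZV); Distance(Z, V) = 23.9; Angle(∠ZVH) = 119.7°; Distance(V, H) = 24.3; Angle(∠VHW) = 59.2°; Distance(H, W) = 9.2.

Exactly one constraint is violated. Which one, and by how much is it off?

Distance(H, W) = 9.2 — off by 3.90.

F = (0.00, 0.00) ✓; FC at -80.90° ✓; |FC| = 17.70 ✓; ∠FCL = 59.60° ✓; |CL| = 23.70 ✓; ∠CLZ = 85.40° ✓; |LZ| = 13.80 ✓; ∠(LZ, ZV) = 90.00° ✓; |ZV| = 23.90 ✓; ∠ZVH = 119.7° ✓; |VH| = 24.30 ✓; ∠VHW = 59.20° ✓; |HW| = 13.10 ✗.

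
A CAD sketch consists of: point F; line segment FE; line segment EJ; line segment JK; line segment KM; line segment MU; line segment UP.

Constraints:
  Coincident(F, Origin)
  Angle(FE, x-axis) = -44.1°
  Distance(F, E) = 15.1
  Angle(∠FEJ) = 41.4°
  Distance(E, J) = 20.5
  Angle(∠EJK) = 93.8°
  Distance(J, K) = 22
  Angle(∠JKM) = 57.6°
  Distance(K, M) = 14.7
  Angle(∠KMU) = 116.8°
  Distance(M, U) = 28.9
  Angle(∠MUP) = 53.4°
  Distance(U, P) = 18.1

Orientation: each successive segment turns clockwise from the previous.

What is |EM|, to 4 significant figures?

17.45

F is at the origin; FE runs at -44.1° with length 15.1, so E = (10.84, -10.51). ∠FEJ = 41.4° gives EJ at 177.3° from the x-axis; with |EJ| = 20.5, J = (-9.634, -9.543). ∠EJK = 93.8° gives JK at 91.10° from the x-axis; with |JK| = 22.0, K = (-10.06, 12.45). ∠JKM = 57.6° gives KM at -31.30° from the x-axis; with |KM| = 14.7, M = (2.505, 4.816). Then |EM| = |M − E| = 17.45.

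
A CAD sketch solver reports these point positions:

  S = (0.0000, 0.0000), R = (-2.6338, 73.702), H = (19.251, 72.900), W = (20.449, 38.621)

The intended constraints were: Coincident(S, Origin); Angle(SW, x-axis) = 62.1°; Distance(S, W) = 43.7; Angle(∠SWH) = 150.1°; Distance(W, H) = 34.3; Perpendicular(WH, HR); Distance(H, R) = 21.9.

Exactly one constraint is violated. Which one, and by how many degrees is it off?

Perpendicular(WH, HR) — off by 4.10°.

S = (0.00, 0.00) ✓; SW at 62.10° ✓; |SW| = 43.70 ✓; ∠SWH = 150.1° ✓; |WH| = 34.30 ✓; ∠(WH, HR) = 85.90° ✗; |HR| = 21.90 ✓.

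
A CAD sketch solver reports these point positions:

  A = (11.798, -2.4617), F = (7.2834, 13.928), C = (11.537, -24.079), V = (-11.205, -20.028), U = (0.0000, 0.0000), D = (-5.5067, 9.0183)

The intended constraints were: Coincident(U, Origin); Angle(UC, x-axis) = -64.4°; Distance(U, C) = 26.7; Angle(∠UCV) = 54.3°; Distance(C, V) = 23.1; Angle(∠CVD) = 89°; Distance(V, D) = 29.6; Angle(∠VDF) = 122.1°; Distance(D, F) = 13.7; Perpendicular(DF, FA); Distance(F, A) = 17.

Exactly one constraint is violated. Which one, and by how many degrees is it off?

Perpendicular(DF, FA) — off by 5.60°.

U = (0.00, 0.00) ✓; UC at -64.40° ✓; |UC| = 26.70 ✓; ∠UCV = 54.30° ✓; |CV| = 23.10 ✓; ∠CVD = 89.00° ✓; |VD| = 29.60 ✓; ∠VDF = 122.1° ✓; |DF| = 13.70 ✓; ∠(DF, FA) = 95.60° ✗; |FA| = 17.00 ✓.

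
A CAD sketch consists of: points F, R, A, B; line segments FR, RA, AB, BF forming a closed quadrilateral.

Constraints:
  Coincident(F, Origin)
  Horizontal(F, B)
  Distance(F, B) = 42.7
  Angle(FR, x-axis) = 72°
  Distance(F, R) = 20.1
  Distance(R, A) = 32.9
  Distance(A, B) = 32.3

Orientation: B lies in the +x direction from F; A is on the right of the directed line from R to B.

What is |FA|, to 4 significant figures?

18.52

Checks: FR at 72.00° ✓; |RA| = 32.90 ✓; |AB| = 32.30 ✓.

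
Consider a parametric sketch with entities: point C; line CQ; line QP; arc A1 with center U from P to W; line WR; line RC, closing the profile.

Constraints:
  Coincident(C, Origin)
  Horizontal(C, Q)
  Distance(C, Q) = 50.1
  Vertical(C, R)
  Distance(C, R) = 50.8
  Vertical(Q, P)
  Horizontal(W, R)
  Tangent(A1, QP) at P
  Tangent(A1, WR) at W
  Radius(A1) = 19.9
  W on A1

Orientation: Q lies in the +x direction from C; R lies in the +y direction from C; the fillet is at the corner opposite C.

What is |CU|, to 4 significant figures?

43.21

C is at the origin; C and Q share the same y with |CQ| = 50.1 and Q on the +x side, so Q = (50.10, 0.000). CR is vertical with |CR| = 50.8 and R on the +y side, so R = (0.000, 50.80). The virtual corner opposite C is at (50.10, 50.80). The tangent condition forces UP to be normal to QP and tangency of A1 to WR means the radius UW is perpendicular to WR, with radius 19.9, so the center U sits 19.9 in from both sides at U = (30.20, 30.90). Then |CU| = |U − C| = 43.21.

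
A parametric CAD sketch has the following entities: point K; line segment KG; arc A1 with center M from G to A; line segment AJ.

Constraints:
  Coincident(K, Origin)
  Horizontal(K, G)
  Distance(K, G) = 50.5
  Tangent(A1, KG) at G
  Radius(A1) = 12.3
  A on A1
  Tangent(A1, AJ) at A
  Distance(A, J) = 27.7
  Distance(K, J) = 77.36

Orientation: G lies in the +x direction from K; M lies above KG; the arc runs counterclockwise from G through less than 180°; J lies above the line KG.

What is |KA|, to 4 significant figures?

63.36

K is at the origin; KG is horizontal with |KG| = 50.5 and G on the +x side, so G = (50.50, 0.000). The tangent condition forces MG to be normal to KG, so M = G + (0, 12.3) = (50.50, 12.30). Since MA ⟂ AJ (tangency), |MJ| = √(12.3² + 27.7²) = 30.31 regardless of where A sits on A1. So J lies on both circle(K, 77.36) and circle(M, 30.31); the above-KG intersection is J = (67.86, 37.14). A is the foot of the tangent from J: A = (62.57, 9.953).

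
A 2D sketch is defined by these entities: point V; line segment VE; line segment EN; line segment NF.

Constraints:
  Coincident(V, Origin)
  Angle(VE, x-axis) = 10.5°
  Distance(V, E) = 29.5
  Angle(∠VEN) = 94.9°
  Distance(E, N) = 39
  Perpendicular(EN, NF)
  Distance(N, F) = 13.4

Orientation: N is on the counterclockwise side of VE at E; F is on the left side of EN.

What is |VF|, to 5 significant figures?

44.493

∠VEN = 94.9°, so EN runs at 10.5° + (180° − 94.9°) = 95.600° from the x-axis; with |EN| = 39.0, N = E + 39.0·(cos 95.600°, sin 95.600°) = (25.200, 44.190). EN ⟂ NF; with |NF| = 13.4 on the left of EN, F = N + 13.4·(-0.99523, -0.097583) = (11.864, 42.882). Then |VF| = |F − V| = 44.493.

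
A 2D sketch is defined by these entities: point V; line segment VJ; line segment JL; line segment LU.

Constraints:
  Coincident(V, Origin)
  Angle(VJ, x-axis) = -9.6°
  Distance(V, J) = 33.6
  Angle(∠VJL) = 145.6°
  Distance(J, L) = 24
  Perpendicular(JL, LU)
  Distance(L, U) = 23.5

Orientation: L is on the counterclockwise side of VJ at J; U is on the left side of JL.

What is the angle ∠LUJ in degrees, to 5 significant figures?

45.603°

V is at the origin; VJ runs at -9.6° with length 33.6, so J = 33.6·(cos -9.6°, sin -9.6°) = (33.129, -5.6034). ∠VJL = 145.6°, so JL runs at -9.6° + (180° − 145.6°) = 24.800° from the x-axis; with |JL| = 24.0, L = J + 24.0·(cos 24.800°, sin 24.800°) = (54.916, 4.4634). JL ⟂ LU; with |LU| = 23.5 on the left of JL, U = L + 23.5·(-0.41945, 0.90778) = (45.059, 25.796). Then cos ∠LUJ = UL·UJ / (|UL||UJ|), giving 45.603°.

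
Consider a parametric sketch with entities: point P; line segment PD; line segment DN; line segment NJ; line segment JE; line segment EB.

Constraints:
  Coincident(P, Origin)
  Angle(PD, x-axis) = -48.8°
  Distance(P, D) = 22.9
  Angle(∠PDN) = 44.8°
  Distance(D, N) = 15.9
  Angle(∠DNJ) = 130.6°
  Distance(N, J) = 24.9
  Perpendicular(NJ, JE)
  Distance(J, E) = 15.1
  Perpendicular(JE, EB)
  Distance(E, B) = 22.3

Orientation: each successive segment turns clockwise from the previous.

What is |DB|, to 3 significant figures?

13.3

P is at the origin; PD runs at -48.8° with length 22.9, so D = (15.1, -17.2). ∠PDN = 44.8° gives DN at 176° from the x-axis; with |DN| = 15.9, N = (-0.777, -16.1). ∠DNJ = 130.6° gives NJ at 127° from the x-axis; with |NJ| = 24.9, J = (-15.6, 3.87). NJ is perpendicular to JE, so JE runs at 36.6°; with |JE| = 15.1, E = (-3.50, 12.9). JE is perpendicular to EB, so EB runs at -53.4°; with |EB| = 22.3, B = (9.80, -5.03). Then |DB| = |B − D| = 13.3.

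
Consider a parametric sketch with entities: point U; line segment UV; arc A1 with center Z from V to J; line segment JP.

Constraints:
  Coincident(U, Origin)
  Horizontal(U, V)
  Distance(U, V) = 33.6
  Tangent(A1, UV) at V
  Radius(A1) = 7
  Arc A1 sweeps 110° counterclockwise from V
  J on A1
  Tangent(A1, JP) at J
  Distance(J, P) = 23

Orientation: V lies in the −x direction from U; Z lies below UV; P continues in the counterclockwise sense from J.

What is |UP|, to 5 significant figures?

44.782

On A1, V sits at bearing 90° from Z; a 110° counterclockwise sweep puts J at bearing 200°, so J = Z + 7.0·(cos 200°, sin 200°) = (-40.178, -9.3941). A1 meets JP tangentially, so ZJ is at right angles to JP, so JP runs along (−sin 200°, cos 200°); with |JP| = 23.0, P = (-32.311, -31.007). Then |UP| = |P − U| = 44.782.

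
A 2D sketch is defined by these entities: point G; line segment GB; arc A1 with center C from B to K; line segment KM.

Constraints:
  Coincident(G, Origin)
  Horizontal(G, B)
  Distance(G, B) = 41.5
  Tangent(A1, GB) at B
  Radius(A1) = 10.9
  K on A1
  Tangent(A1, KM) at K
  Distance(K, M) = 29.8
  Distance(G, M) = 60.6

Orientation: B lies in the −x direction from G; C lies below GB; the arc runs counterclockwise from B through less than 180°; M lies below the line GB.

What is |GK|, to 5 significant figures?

53.800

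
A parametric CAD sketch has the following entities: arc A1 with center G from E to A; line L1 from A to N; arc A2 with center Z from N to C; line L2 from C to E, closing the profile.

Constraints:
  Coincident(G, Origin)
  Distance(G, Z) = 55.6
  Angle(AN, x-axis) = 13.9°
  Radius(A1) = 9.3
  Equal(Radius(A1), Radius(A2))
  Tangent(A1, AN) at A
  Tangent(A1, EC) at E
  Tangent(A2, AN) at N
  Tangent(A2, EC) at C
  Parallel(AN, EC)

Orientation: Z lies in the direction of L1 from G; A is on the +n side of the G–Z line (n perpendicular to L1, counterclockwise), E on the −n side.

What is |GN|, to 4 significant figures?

56.37

The slot axis is L1's direction at 13.9°, so u = (cos 13.9°, sin 13.9°) = (0.9707, 0.2402) and n = (−sin 13.9°, cos 13.9°) = (-0.2402, 0.9707). G is at the origin and Z lies 55.6 along u from G, so Z = 55.6·u = (53.97, 13.36). Tangency of A1 to both parallel lines with radius 9.3 puts A and E at G ± 9.3·n: A = (-2.234, 9.028), E = (2.234, -9.028). Equal radii place N and C the same way about Z: N = Z + 9.3·n = (51.74, 22.38), C = Z − 9.3·n = (56.21, 4.329). Then |GN| = |N − G| = 56.37.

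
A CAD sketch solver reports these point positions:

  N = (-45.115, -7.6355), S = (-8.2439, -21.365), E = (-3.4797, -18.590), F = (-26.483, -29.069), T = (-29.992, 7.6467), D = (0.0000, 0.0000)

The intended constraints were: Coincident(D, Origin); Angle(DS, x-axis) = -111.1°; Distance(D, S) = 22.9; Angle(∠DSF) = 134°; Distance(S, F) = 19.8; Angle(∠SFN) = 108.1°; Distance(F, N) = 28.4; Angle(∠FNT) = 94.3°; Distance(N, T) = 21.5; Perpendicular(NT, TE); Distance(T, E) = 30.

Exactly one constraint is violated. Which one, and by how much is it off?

Distance(T, E) = 30 — off by 7.30.

D = (0.00, 0.00) ✓; DS at -111.1° ✓; |DS| = 22.90 ✓; ∠DSF = 134.0° ✓; |SF| = 19.80 ✓; ∠SFN = 108.1° ✓; |FN| = 28.40 ✓; ∠FNT = 94.30° ✓; |NT| = 21.50 ✓; ∠(NT, TE) = 90.00° ✓; |TE| = 37.30 ✗.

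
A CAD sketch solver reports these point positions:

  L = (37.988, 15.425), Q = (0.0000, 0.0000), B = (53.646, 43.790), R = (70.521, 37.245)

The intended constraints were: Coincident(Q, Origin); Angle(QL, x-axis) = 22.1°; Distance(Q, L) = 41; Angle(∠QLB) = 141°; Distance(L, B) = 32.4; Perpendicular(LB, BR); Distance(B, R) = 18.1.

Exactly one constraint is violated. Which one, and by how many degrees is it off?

Perpendicular(LB, BR) — off by 7.70°.

Q = (0.00, 0.00) ✓; QL at 22.10° ✓; |QL| = 41.00 ✓; ∠QLB = 141.0° ✓; |LB| = 32.40 ✓; ∠(LB, BR) = 82.30° ✗; |BR| = 18.10 ✓.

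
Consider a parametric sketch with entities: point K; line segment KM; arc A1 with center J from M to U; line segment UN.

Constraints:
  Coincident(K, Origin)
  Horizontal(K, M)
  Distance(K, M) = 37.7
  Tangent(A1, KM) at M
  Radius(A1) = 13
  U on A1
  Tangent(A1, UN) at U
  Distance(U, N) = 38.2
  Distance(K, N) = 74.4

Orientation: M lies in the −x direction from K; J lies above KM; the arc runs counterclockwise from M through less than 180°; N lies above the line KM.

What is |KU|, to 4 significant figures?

36.31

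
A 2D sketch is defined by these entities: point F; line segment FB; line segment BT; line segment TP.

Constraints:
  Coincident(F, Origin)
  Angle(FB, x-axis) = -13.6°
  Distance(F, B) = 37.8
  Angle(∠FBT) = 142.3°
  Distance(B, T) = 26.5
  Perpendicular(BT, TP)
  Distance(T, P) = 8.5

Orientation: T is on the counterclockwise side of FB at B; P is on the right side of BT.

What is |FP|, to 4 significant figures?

64.66

F is at the origin; FB runs at -13.6° with length 37.8, so B = 37.8·(cos -13.6°, sin -13.6°) = (36.74, -8.888). ∠FBT = 142.3°, so BT runs at -13.6° + (180° − 142.3°) = 24.10° from the x-axis; with |BT| = 26.5, T = B + 26.5·(cos 24.10°, sin 24.10°) = (60.93, 1.932). BT ⟂ TP; with |TP| = 8.5 on the right of BT, P = T + 8.5·(0.4083, -0.9128) = (64.40, -5.827). Then |FP| = |P − F| = 64.66.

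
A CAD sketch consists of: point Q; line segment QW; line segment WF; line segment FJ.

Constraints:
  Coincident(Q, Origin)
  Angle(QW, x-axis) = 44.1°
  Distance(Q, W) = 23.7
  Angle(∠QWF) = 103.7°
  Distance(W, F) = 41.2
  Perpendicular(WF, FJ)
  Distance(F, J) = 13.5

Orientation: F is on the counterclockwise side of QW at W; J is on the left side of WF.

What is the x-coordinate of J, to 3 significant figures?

-15.5

∠QWF = 103.7°, so WF runs at 44.1° + (180° − 103.7°) = 120° from the x-axis; with |WF| = 41.2, F = W + 41.2·(cos 120°, sin 120°) = (-3.83, 52.0). WF ⟂ FJ; with |FJ| = 13.5 on the left of WF, J = F + 13.5·(-0.863, -0.506) = (-15.5, 45.2). So J.x = -15.5.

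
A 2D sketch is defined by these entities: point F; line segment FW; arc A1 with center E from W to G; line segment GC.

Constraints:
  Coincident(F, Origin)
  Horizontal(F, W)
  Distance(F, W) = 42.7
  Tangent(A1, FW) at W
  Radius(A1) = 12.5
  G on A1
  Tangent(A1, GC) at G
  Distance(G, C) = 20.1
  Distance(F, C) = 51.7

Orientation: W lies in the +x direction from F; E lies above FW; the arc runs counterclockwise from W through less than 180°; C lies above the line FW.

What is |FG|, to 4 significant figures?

55.82

Checks: F = (0.00, 0.00) ✓; |EG| = 12.50 ✓; ∠(EG, GC) = 90.00° ✓; |GC| = 20.10 ✓; |FC| = 51.70 ✓.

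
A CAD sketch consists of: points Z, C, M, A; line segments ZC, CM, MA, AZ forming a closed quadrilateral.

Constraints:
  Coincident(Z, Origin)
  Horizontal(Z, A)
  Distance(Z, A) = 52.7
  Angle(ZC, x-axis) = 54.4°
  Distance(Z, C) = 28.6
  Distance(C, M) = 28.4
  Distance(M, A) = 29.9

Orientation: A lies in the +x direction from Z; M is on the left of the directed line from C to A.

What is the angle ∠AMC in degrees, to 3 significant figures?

94.7°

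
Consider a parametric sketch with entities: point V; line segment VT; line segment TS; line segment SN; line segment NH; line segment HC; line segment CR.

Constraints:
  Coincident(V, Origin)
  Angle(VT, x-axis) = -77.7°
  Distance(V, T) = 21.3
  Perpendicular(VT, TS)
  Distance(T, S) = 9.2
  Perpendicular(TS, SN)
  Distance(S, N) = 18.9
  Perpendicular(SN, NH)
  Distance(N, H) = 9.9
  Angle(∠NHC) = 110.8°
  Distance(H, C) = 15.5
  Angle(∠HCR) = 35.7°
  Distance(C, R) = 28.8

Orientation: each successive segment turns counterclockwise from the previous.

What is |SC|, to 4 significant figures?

16.02

V is at the origin; VT runs at -77.7° with length 21.3, so T = (4.538, -20.81). VT ⟂ TS, so TS runs at 12.30°; with |TS| = 9.2, S = (13.53, -18.85). TS ⟂ SN, so SN runs at 102.3°; with |SN| = 18.9, N = (9.500, -0.3850). SN ⟂ NH, so NH runs at -167.7°; with |NH| = 9.9, H = (-0.1727, -2.494). ∠NHC = 110.8° gives HC at -98.50° from the x-axis; with |HC| = 15.5, C = (-2.464, -17.82). Then |SC| = |C − S| = 16.02.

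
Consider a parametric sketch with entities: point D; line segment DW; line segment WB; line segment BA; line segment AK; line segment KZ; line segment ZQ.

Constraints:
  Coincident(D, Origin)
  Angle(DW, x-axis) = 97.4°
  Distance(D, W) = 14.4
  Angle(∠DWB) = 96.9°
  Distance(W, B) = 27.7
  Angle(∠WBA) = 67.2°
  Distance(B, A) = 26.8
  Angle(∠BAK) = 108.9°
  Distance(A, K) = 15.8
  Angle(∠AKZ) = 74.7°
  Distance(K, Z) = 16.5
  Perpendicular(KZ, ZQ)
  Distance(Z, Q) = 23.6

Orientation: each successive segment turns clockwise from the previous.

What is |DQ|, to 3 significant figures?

31.0

∠AKZ = 74.7° gives KZ at 85.1° from the x-axis; with |KZ| = 16.5, Z = (6.89, 8.20). KZ ⟂ ZQ, so ZQ runs at -4.90°; with |ZQ| = 23.6, Q = (30.4, 6.19). Then |DQ| = |Q − D| = 31.0.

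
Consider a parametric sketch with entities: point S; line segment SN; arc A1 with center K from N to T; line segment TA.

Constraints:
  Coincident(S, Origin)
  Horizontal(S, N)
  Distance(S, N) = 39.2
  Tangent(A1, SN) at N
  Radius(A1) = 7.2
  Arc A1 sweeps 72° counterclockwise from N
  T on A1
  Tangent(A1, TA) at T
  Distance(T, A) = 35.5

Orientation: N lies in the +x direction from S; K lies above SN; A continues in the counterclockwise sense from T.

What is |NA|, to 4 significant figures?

42.64

S is at the origin; S and N share the same y with |SN| = 39.2 and N on the +x side, so N = (39.20, 0.000). The tangent condition forces KN to be normal to SN, so K = N + (0, 7.2) = (39.20, 7.200). On A1, N sits at bearing -90° from K; a 72° counterclockwise sweep puts T at bearing -18°, so T = K + 7.2·(cos -18°, sin -18°) = (46.05, 4.975). Tangency of A1 to TA means the radius KT is perpendicular to TA, so TA runs along (−sin -18°, cos -18°); with |TA| = 35.5, A = (57.02, 38.74). Then |NA| = |A − N| = 42.64.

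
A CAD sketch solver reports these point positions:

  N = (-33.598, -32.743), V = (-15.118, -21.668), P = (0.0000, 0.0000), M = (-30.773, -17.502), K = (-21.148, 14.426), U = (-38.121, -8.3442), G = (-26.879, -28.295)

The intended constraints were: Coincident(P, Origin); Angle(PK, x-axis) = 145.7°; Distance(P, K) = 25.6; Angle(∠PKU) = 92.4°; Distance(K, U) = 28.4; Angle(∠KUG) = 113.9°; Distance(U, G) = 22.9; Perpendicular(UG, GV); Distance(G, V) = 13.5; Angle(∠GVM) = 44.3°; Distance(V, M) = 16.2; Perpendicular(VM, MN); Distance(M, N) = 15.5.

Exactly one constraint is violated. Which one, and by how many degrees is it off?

Perpendicular(VM, MN) — off by 4.40°.

P = (0.00, 0.00) ✓; PK at 145.7° ✓; |PK| = 25.60 ✓; ∠PKU = 92.40° ✓; |KU| = 28.40 ✓; ∠KUG = 113.9° ✓; |UG| = 22.90 ✓; ∠(UG, GV) = 90.00° ✓; |GV| = 13.50 ✓; ∠GVM = 44.30° ✓; |VM| = 16.20 ✓; ∠(VM, MN) = 94.40° ✗; |MN| = 15.50 ✓.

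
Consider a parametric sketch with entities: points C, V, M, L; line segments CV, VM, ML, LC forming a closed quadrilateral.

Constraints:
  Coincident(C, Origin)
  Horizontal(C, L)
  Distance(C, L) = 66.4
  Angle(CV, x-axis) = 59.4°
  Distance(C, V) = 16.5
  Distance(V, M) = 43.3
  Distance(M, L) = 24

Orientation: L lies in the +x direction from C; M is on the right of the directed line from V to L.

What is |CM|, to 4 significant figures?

45.53

C is at the origin; C and L share the same y with |CL| = 66.4 and L in +x, so L = (66.4, 0). CV runs at 59.4° with |CV| = 16.5, so V = (8.399, 14.20). M is determined by |VM| = 43.3 and |ML| = 24.0 together: it lies at the intersection of circle(V, 43.3) and circle(L, 24.0). With |VL| = 59.71, the foot of the radical line on VL is 40.73 from V and the perpendicular offset is √(43.3² − 40.73²) = 14.69. Taking the right-of-VL solution: M = (44.47, -9.751).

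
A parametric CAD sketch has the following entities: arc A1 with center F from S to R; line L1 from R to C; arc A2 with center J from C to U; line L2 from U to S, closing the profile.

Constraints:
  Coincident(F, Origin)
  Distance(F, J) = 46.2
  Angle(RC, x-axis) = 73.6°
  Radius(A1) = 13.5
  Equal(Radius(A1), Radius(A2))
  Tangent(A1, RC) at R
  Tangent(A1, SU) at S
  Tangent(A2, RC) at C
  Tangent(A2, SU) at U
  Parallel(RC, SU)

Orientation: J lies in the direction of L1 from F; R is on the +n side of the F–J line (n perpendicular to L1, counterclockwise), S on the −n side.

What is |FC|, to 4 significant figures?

48.13

The slot axis is L1's direction at 73.6°, so u = (cos 73.6°, sin 73.6°) = (0.2823, 0.9593) and n = (−sin 73.6°, cos 73.6°) = (-0.9593, 0.2823). F is at the origin and J lies 46.2 along u from F, so J = 46.2·u = (13.04, 44.32). Tangency of A1 to both parallel lines with radius 13.5 puts R and S at F ± 13.5·n: R = (-12.95, 3.812), S = (12.95, -3.812). Equal radii place C and U the same way about J: C = J + 13.5·n = (0.09344, 48.13), U = J − 13.5·n = (25.99, 40.51). Then |FC| = |C − F| = 48.13.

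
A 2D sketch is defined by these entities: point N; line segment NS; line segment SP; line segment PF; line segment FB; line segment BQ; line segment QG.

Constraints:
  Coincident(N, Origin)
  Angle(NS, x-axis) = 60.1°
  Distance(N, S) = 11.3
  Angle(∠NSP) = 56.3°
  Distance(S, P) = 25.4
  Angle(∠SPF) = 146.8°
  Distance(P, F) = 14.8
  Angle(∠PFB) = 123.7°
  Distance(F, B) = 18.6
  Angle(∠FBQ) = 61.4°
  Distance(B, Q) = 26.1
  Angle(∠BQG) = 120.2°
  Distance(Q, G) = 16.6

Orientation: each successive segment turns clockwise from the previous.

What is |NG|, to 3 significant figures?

14.1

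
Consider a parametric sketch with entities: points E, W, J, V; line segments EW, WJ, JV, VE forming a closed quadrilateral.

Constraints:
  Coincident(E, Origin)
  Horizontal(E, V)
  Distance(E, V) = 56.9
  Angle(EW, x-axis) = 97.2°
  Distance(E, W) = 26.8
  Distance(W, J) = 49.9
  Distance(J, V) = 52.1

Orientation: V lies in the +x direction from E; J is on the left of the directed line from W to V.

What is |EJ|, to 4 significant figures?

64.30

Checks: |WJ| = 49.90 ✓; |JV| = 52.10 ✓.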